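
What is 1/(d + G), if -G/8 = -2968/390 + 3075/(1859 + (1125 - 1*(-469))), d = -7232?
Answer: -224445/1611120568 ≈ -0.00013931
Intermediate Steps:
G = 12065672/224445 (G = -8*(-2968/390 + 3075/(1859 + (1125 - 1*(-469)))) = -8*(-2968*1/390 + 3075/(1859 + (1125 + 469))) = -8*(-1484/195 + 3075/(1859 + 1594)) = -8*(-1484/195 + 3075/3453) = -8*(-1484/195 + 3075*(1/3453)) = -8*(-1484/195 + 1025/1151) = -8*(-1508209/224445) = 12065672/224445 ≈ 53.758)
1/(d + G) = 1/(-7232 + 12065672/224445) = 1/(-1611120568/224445) = -224445/1611120568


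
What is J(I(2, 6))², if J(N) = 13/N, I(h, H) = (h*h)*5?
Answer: 169/400 ≈ 0.42250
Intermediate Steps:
I(h, H) = 5*h² (I(h, H) = h²*5 = 5*h²)
J(I(2, 6))² = (13/((5*2²)))² = (13/((5*4)))² = (13/20)² = 169/400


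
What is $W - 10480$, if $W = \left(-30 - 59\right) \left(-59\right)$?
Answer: $-5229$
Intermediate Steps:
$W = 5251$ ($W = \left(-89\right) \left(-59\right) = 5251$)
$W - 10480 = 5251 - 10480 = -5229$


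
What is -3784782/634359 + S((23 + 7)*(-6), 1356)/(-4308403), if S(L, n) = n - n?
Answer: -1261594/211453 ≈ -5.9663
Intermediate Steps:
S(L, n) = 0
-3784782/634359 + S((23 + 7)*(-6), 1356)/(-4308403) = -3784782/634359 + 0/(-4308403) = -3784782*1/634359 + 0*(-1/4308403) = -1261594/211453 + 0 = -1261594/211453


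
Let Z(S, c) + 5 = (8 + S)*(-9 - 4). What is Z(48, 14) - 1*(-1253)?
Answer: 520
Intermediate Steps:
Z(S, c) = -109 - 13*S (Z(S, c) = -5 + (8 + S)*(-9 - 4) = -5 + (8 + S)*(-13) = -5 + (-104 - 13*S) = -109 - 13*S)
Z(48, 14) - 1*(-1253) = (-109 - 13*48) - 1*(-1253) = (-109 - 624) + 1253 = -733 + 1253 = 520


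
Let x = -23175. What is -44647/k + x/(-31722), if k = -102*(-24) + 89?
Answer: -452499053/26826238 ≈ -16.868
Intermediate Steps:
k = 2537 (k = 2448 + 89 = 2537)
-44647/k + x/(-31722) = -44647/2537 - 23175/(-31722) = -44647*1/2537 - 23175*(-1/31722) = -44647/2537 + 7725/10574 = -452499053/26826238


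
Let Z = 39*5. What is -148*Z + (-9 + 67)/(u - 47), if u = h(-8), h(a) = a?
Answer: -1587358/55 ≈ -28861.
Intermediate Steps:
u = -8
Z = 195
-148*Z + (-9 + 67)/(u - 47) = -148*195 + (-9 + 67)/(-8 - 47) = -28860 + 58/(-55) = -28860 + 58*(-1/55) = -28860 - 58/55 = -1587358/55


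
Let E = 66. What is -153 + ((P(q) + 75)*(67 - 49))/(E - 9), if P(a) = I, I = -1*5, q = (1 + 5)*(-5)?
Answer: -2487/19 ≈ -130.89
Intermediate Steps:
q = -30 (q = 6*(-5) = -30)
I = -5
P(a) = -5
-153 + ((P(q) + 75)*(67 - 49))/(E - 9) = -153 + ((-5 + 75)*(67 - 49))/(66 - 9) = -153 + (70*18)/57 = -153 + (1/57)*1260 = -153 + 420/19 = -2487/19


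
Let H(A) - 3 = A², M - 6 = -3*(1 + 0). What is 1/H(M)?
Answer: 1/12 ≈ 0.083333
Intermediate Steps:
M = 3 (M = 6 - 3*(1 + 0) = 6 - 3*1 = 6 - 3 = 3)
H(A) = 3 + A²
1/H(M) = 1/(3 + 3²) = 1/(3 + 9) = 1/12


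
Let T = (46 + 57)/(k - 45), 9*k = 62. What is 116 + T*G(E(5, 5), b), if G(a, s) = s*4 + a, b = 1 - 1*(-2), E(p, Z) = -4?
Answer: 32372/343 ≈ 94.379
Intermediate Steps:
k = 62/9 (k = (1/9)*62 = 62/9 ≈ 6.8889)
T = -927/343 (T = (46 + 57)/(62/9 - 45) = 103/(-343/9) = 103*(-9/343) = -927/343 ≈ -2.7026)
b = 3 (b = 1 + 2 = 3)
G(a, s) = a + 4*s (G(a, s) = 4*s + a = a + 4*s)
116 + T*G(E(5, 5), b) = 116 - 927*(-4 + 4*3)/343 = 116 - 927*(-4 + 12)/343 = 116 - 927/343*8 = 116 - 7416/343 = 32372/343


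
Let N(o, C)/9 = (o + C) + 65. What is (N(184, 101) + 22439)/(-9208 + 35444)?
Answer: 25589/26236 ≈ 0.97534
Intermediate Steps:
N(o, C) = 585 + 9*C + 9*o (N(o, C) = 9*((o + C) + 65) = 9*((C + o) + 65) = 9*(65 + C + o) = 585 + 9*C + 9*o)
(N(184, 101) + 22439)/(-9208 + 35444) = ((585 + 9*101 + 9*184) + 22439)/(-9208 + 35444) = ((585 + 909 + 1656) + 22439)/26236 = (3150 + 22439)*(1/26236) = 25589*(1/26236) = 25589/26236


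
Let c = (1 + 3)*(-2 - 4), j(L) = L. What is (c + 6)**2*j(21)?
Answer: 6804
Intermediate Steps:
c = -24 (c = 4*(-6) = -24)
(c + 6)**2*j(21) = (-24 + 6)**2*21 = (-18)**2*21 = 324*21 = 6804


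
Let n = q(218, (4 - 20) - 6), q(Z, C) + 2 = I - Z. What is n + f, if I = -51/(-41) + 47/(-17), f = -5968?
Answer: -4314096/697 ≈ -6189.5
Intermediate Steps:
I = -1060/697 (I = -51*(-1/41) + 47*(-1/17) = 51/41 - 47/17 = -1060/697 ≈ -1.5208)
q(Z, C) = -2454/697 - Z (q(Z, C) = -2 + (-1060/697 - Z) = -2454/697 - Z)
n = -154400/697 (n = -2454/697 - 1*218 = -2454/697 - 218 = -154400/697 ≈ -221.52)
n + f = -154400/697 - 5968 = -4314096/697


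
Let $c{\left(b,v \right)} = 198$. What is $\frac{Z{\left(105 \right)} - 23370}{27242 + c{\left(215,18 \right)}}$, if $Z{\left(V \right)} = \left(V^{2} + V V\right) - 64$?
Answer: $- \frac{173}{3430} \approx -0.050437$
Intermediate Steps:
$Z{\left(V \right)} = -64 + 2 V^{2}$ ($Z{\left(V \right)} = \left(V^{2} + V^{2}\right) - 64 = 2 V^{2} - 64 = -64 + 2 V^{2}$)
$\frac{Z{\left(105 \right)} - 23370}{27242 + c{\left(215,18 \right)}} = \frac{\left(-64 + 2 \cdot 105^{2}\right) - 23370}{27242 + 198} = \frac{\left(-64 + 2 \cdot 11025\right) - 23370}{27440} = \left(\left(-64 + 22050\right) - 23370\right) \frac{1}{27440} = \left(21986 - 23370\right) \frac{1}{27440} = \left(-1384\right) \frac{1}{27440} = - \frac{173}{3430}$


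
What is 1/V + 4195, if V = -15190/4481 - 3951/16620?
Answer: 377752028275/90054077 ≈ 4194.7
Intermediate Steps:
V = -90054077/24824740 (V = -15190*1/4481 - 3951*1/16620 = -15190/4481 - 1317/5540 = -90054077/24824740 ≈ -3.6276)
1/V + 4195 = 1/(-90054077/24824740) + 4195 = -24824740/90054077 + 4195 = 377752028275/90054077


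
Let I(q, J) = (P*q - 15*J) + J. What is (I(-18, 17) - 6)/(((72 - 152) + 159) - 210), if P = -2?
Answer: 208/131 ≈ 1.5878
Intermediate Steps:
I(q, J) = -14*J - 2*q (I(q, J) = (-2*q - 15*J) + J = (-15*J - 2*q) + J = -14*J - 2*q)
(I(-18, 17) - 6)/(((72 - 152) + 159) - 210) = ((-14*17 - 2*(-18)) - 6)/(((72 - 152) + 159) - 210) = ((-238 + 36) - 6)/((-80 + 159) - 210) = (-202 - 6)/(79 - 210) = -208/(-131) = -208*(-1/131) = 208/131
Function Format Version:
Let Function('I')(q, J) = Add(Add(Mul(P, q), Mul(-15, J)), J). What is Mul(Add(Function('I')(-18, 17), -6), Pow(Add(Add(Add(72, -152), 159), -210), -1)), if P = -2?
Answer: Rational(208, 131) ≈ 1.5878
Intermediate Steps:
Function('I')(q, J) = Add(Mul(-14, J), Mul(-2, q)) (Function('I')(q, J) = Add(Add(Mul(-2, q), Mul(-15, J)), J) = Add(Add(Mul(-15, J), Mul(-2, q)), J) = Add(Mul(-14, J), Mul(-2, q)))
Mul(Add(Function('I')(-18, 17), -6), Pow(Add(Add(Add(72, -152), 159), -210), -1)) = Mul(Add(Add(Mul(-14, 17), Mul(-2, -18)), -6), Pow(Add(Add(Add(72, -152), 159), -210), -1)) = Mul(Add(Add(-238, 36), -6), Pow(Add(Add(-80, 159), -210), -1)) = Mul(Add(-202, -6), Pow(Add(79, -210), -1)) = Mul(-208, Pow(-131, -1)) = Mul(-208, Rational(-1, 131)) = Rational(208, 131)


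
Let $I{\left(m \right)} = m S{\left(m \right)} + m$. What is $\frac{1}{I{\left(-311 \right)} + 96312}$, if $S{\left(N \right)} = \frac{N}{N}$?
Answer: $\frac{1}{95690} \approx 1.045 \cdot 10^{-5}$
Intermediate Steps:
$S{\left(N \right)} = 1$
$I{\left(m \right)} = 2 m$ ($I{\left(m \right)} = m 1 + m = m + m = 2 m$)
$\frac{1}{I{\left(-311 \right)} + 96312} = \frac{1}{2 \left(-311\right) + 96312} = \frac{1}{-622 + 96312} = \frac{1}{95690}$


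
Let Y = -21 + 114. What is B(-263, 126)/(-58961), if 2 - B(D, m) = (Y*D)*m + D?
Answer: -3082099/58961 ≈ -52.273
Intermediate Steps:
Y = 93
B(D, m) = 2 - D - 93*D*m (B(D, m) = 2 - ((93*D)*m + D) = 2 - (93*D*m + D) = 2 - (D + 93*D*m) = 2 + (-D - 93*D*m) = 2 - D - 93*D*m)
B(-263, 126)/(-58961) = (2 - 1*(-263) - 93*(-263)*126)/(-58961) = (2 + 263 + 3081834)*(-1/58961) = 3082099*(-1/58961) = -3082099/58961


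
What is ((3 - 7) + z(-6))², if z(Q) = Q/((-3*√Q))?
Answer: 46/3 + 8*I*√6/3 ≈ 15.333 + 6.532*I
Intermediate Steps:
z(Q) = -√Q/3 (z(Q) = Q*(-1/(3*√Q)) = -√Q/3)
((3 - 7) + z(-6))² = ((3 - 7) - I*√6/3)² = (-4 - I*√6/3)²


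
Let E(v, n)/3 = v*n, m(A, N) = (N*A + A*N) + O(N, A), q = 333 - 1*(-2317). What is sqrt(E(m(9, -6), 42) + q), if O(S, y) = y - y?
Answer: I*sqrt(10958) ≈ 104.68*I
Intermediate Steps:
O(S, y) = 0
q = 2650 (q = 333 + 2317 = 2650)
m(A, N) = 2*A*N (m(A, N) = (N*A + A*N) + 0 = (A*N + A*N) + 0 = 2*A*N + 0 = 2*A*N)
E(v, n) = 3*n*v (E(v, n) = 3*(v*n) = 3*(n*v) = 3*n*v)
sqrt(E(m(9, -6), 42) + q) = sqrt(3*42*(2*9*(-6)) + 2650) = sqrt(3*42*(-108) + 2650) = sqrt(-13608 + 2650) = sqrt(-10958) = I*sqrt(10958)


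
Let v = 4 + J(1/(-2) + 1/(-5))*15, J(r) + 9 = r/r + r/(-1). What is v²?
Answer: 44521/4 ≈ 11130.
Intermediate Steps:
J(r) = -8 - r (J(r) = -9 + (r/r + r/(-1)) = -9 + (1 + r*(-1)) = -9 + (1 - r) = -8 - r)
v = -211/2 (v = 4 + (-8 - (1/(-2) + 1/(-5)))*15 = 4 + (-8 - (1*(-½) + 1*(-⅕)))*15 = 4 + (-8 - (-½ - ⅕))*15 = 4 + (-8 - 1*(-7/10))*15 = 4 + (-8 + 7/10)*15 = 4 - 73/10*15 = 4 - 219/2 = -211/2 ≈ -105.50)
v² = (-211/2)² = 44521/4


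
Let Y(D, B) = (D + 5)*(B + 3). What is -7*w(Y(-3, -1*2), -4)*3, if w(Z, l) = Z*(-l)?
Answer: -168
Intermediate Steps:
Y(D, B) = (3 + B)*(5 + D) (Y(D, B) = (5 + D)*(3 + B) = (3 + B)*(5 + D))
w(Z, l) = -Z*l
-7*w(Y(-3, -1*2), -4)*3 = -(-7)*(15 + 3*(-3) + 5*(-1*2) - 1*2*(-3))*(-4)*3 = -(-7)*(15 - 9 + 5*(-2) - 2*(-3))*(-4)*3 = -(-7)*(15 - 9 - 10 + 6)*(-4)*3 = -(-7)*2*(-4)*3 = -7*8*3 = -56*3 = -168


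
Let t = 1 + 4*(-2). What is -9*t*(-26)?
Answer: -1638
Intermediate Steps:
t = -7 (t = 1 - 8 = -7)
-9*t*(-26) = -9*(-7)*(-26) = 63*(-26) = -1638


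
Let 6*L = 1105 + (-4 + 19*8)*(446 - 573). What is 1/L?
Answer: -2/5897 ≈ -0.00033916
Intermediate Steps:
L = -5897/2 (L = (1105 + (-4 + 19*8)*(446 - 573))/6 = (1105 + (-4 + 152)*(-127))/6 = (1105 + 148*(-127))/6 = (1105 - 18796)/6 = (⅙)*(-17691) = -5897/2 ≈ -2948.5)
1/L = 1/(-5897/2) = -2/5897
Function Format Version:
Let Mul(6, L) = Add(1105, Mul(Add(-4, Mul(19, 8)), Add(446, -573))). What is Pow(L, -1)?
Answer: Rational(-2, 5897) ≈ -0.00033916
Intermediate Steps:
L = Rational(-5897, 2) (L = Mul(Rational(1, 6), Add(1105, Mul(Add(-4, Mul(19, 8)), Add(446, -573)))) = Mul(Rational(1, 6), Add(1105, Mul(Add(-4, 152), -127))) = Mul(Rational(1, 6), Add(1105, Mul(148, -127))) = Mul(Rational(1, 6), Add(1105, -18796)) = Mul(Rational(1, 6), -17691) = Rational(-5897, 2) ≈ -2948.5)
Pow(L, -1) = Pow(Rational(-5897, 2), -1) = Rational(-2, 5897)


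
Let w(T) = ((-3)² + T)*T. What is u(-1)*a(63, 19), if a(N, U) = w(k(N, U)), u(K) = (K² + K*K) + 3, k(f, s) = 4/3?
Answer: 620/9 ≈ 68.889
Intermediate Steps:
k(f, s) = 4/3 (k(f, s) = 4*(⅓) = 4/3)
u(K) = 3 + 2*K² (u(K) = (K² + K²) + 3 = 2*K² + 3 = 3 + 2*K²)
w(T) = T*(9 + T) (w(T) = (9 + T)*T = T*(9 + T))
a(N, U) = 124/9 (a(N, U) = 4*(9 + 4/3)/3 = (4/3)*(31/3) = 124/9)
u(-1)*a(63, 19) = (3 + 2*(-1)²)*(124/9) = (3 + 2*1)*(124/9) = (3 + 2)*(124/9) = 5*(124/9) = 620/9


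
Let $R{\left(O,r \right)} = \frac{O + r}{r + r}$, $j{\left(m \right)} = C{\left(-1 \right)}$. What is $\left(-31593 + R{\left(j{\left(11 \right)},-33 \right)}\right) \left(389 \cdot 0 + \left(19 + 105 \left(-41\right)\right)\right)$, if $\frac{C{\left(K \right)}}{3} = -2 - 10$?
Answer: $\frac{1489434289}{11} \approx 1.354 \cdot 10^{8}$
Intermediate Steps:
$C{\left(K \right)} = -36$ ($C{\left(K \right)} = 3 \left(-2 - 10\right) = 3 \left(-12\right) = -36$)
$j{\left(m \right)} = -36$
$R{\left(O,r \right)} = \frac{O + r}{2 r}$
$\left(-31593 + R{\left(j{\left(11 \right)},-33 \right)}\right) \left(389 \cdot 0 + \left(19 + 105 \left(-41\right)\right)\right) = \left(-31593 + \frac{-36 - 33}{2 \left(-33\right)}\right) \left(389 \cdot 0 + \left(19 + 105 \left(-41\right)\right)\right) = \left(-31593 + \frac{1}{2} \left(- \frac{1}{33}\right) \left(-69\right)\right) \left(0 + \left(19 - 4305\right)\right) = \left(-31593 + \frac{23}{22}\right) \left(0 - 4286\right) = \left(- \frac{695023}{22}\right) \left(-4286\right) = \frac{1489434289}{11}$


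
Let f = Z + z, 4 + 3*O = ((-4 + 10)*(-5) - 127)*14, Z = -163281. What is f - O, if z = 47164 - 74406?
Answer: -189789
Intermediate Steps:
z = -27242
O = -734 (O = -4/3 + (((-4 + 10)*(-5) - 127)*14)/3 = -4/3 + ((6*(-5) - 127)*14)/3 = -4/3 + ((-30 - 127)*14)/3 = -4/3 + (-157*14)/3 = -4/3 + (1/3)*(-2198) = -4/3 - 2198/3 = -734)
f = -190523 (f = -163281 - 27242 = -190523)
f - O = -190523 - 1*(-734) = -190523 + 734 = -189789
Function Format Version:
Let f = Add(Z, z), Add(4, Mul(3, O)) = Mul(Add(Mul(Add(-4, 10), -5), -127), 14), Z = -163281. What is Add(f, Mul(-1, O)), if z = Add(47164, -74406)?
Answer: -189789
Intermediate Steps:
z = -27242
O = -734 (O = Add(Rational(-4, 3), Mul(Rational(1, 3), Mul(Add(Mul(Add(-4, 10), -5), -127), 14))) = Add(Rational(-4, 3), Mul(Rational(1, 3), Mul(Add(Mul(6, -5), -127), 14))) = Add(Rational(-4, 3), Mul(Rational(1, 3), Mul(Add(-30, -127), 14))) = Add(Rational(-4, 3), Mul(Rational(1, 3), Mul(-157, 14))) = Add(Rational(-4, 3), Mul(Rational(1, 3), -2198)) = Add(Rational(-4, 3), Rational(-2198, 3)) = -734)
f = -190523 (f = Add(-163281, -27242) = -190523)
Add(f, Mul(-1, O)) = Add(-190523, Mul(-1, -734)) = Add(-190523, 734) = -189789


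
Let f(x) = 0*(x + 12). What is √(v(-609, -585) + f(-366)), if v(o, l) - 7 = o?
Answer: I*√602 ≈ 24.536*I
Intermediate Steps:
v(o, l) = 7 + o
f(x) = 0 (f(x) = 0*(12 + x) = 0)
√(v(-609, -585) + f(-366)) = √((7 - 609) + 0) = √(-602 + 0) = √(-602) = I*√602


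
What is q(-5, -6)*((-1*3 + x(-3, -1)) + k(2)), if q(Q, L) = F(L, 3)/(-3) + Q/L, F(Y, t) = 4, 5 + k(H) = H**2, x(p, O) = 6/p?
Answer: 3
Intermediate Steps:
k(H) = -5 + H**2
q(Q, L) = -4/3 + Q/L (q(Q, L) = 4/(-3) + Q/L = 4*(-1/3) + Q/L = -4/3 + Q/L)
q(-5, -6)*((-1*3 + x(-3, -1)) + k(2)) = (-4/3 - 5/(-6))*((-1*3 + 6/(-3)) + (-5 + 2**2)) = (-4/3 - 5*(-1/6))*((-3 + 6*(-1/3)) + (-5 + 4)) = (-4/3 + 5/6)*((-3 - 2) - 1) = -(-5 - 1)/2 = -1/2*(-6) = 3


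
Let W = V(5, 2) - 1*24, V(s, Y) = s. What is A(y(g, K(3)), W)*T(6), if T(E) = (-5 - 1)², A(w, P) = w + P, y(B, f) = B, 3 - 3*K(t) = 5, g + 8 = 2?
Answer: -900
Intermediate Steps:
g = -6 (g = -8 + 2 = -6)
K(t) = -⅔ (K(t) = 1 - ⅓*5 = 1 - 5/3 = -⅔)
W = -19 (W = 5 - 1*24 = 5 - 24 = -19)
A(w, P) = P + w
T(E) = 36 (T(E) = (-6)² = 36)
A(y(g, K(3)), W)*T(6) = (-19 - 6)*36 = -25*36 = -900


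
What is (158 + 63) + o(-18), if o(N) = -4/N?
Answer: 1991/9 ≈ 221.22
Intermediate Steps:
(158 + 63) + o(-18) = (158 + 63) - 4/(-18) = 221 - 4*(-1/18) = 221 + 2/9 = 1991/9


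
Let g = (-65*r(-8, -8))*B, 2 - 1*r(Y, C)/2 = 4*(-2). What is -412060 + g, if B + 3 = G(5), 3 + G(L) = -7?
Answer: -395160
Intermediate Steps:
G(L) = -10 (G(L) = -3 - 7 = -10)
r(Y, C) = 20 (r(Y, C) = 4 - 8*(-2) = 4 - 2*(-8) = 4 + 16 = 20)
B = -13 (B = -3 - 10 = -13)
g = 16900 (g = -65*20*(-13) = -1300*(-13) = 16900)
-412060 + g = -412060 + 16900 = -395160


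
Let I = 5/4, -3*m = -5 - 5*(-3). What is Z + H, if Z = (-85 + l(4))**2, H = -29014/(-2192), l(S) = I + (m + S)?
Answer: 136440359/19728 ≈ 6916.1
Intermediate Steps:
m = -10/3 (m = -(-5 - 5*(-3))/3 = -(-5 + 15)/3 = -1/3*10 = -10/3 ≈ -3.3333)
I = 5/4 (I = 5*(1/4) = 5/4 ≈ 1.2500)
l(S) = -25/12 + S (l(S) = 5/4 + (-10/3 + S) = -25/12 + S)
H = 14507/1096 (H = -29014*(-1/2192) = 14507/1096 ≈ 13.236)
Z = 994009/144 (Z = (-85 + (-25/12 + 4))**2 = (-85 + 23/12)**2 = (-997/12)**2 = 994009/144 ≈ 6902.8)
Z + H = 994009/144 + 14507/1096 = 136440359/19728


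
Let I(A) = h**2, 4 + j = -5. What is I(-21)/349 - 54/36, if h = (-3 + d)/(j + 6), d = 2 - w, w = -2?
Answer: -9421/6282 ≈ -1.4997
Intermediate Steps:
j = -9 (j = -4 - 5 = -9)
d = 4 (d = 2 - 1*(-2) = 2 + 2 = 4)
h = -1/3 (h = (-3 + 4)/(-9 + 6) = 1/(-3) = 1*(-1/3) = -1/3 ≈ -0.33333)
I(A) = 1/9 (I(A) = (-1/3)**2 = 1/9)
I(-21)/349 - 54/36 = (1/9)/349 - 54/36 = (1/9)*(1/349) - 54*1/36 = 1/3141 - 3/2 = -9421/6282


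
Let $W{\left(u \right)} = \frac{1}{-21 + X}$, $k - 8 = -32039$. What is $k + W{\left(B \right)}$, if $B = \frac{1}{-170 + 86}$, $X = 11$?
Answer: $- \frac{320311}{10} \approx -32031.0$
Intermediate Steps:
$k = -32031$ ($k = 8 - 32039 = -32031$)
$B = - \frac{1}{84}$ ($B = \frac{1}{-84} = - \frac{1}{84} \approx -0.011905$)
$W{\left(u \right)} = - \frac{1}{10}$ ($W{\left(u \right)} = \frac{1}{-21 + 11} = \frac{1}{-10} = - \frac{1}{10}$)
$k + W{\left(B \right)} = -32031 - \frac{1}{10} = - \frac{320311}{10}$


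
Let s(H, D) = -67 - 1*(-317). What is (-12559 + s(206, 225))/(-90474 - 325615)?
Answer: 12309/416089 ≈ 0.029583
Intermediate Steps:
s(H, D) = 250 (s(H, D) = -67 + 317 = 250)
(-12559 + s(206, 225))/(-90474 - 325615) = (-12559 + 250)/(-90474 - 325615) = -12309/(-416089) = -12309*(-1/416089) = 12309/416089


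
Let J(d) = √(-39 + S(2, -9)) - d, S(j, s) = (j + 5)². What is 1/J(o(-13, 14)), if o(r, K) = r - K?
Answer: 27/719 - √10/719 ≈ 0.033154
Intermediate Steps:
S(j, s) = (5 + j)²
J(d) = √10 - d (J(d) = √(-39 + (5 + 2)²) - d = √(-39 + 7²) - d = √(-39 + 49) - d = √10 - d)
1/J(o(-13, 14)) = 1/(√10 - (-13 - 1*14)) = 1/(√10 - (-13 - 14)) = 1/(√10 - 1*(-27)) = 1/(√10 + 27) = 1/(27 + √10)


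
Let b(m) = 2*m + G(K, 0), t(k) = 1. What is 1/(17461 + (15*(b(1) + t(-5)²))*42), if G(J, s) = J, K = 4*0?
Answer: 1/19351 ≈ 5.1677e-5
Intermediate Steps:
K = 0
b(m) = 2*m (b(m) = 2*m + 0 = 2*m)
1/(17461 + (15*(b(1) + t(-5)²))*42) = 1/(17461 + (15*(2*1 + 1²))*42) = 1/(17461 + (15*(2 + 1))*42) = 1/(17461 + (15*3)*42) = 1/(17461 + 45*42) = 1/(17461 + 1890) = 1/19351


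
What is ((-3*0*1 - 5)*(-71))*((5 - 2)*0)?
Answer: 0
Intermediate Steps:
((-3*0*1 - 5)*(-71))*((5 - 2)*0) = ((0*1 - 5)*(-71))*(3*0) = ((0 - 5)*(-71))*0 = -5*(-71)*0 = 355*0 = 0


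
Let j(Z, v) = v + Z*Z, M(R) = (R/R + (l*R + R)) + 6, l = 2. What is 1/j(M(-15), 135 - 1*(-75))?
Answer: 1/1654 ≈ 0.00060460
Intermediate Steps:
M(R) = 7 + 3*R (M(R) = (R/R + (2*R + R)) + 6 = (1 + 3*R) + 6 = 7 + 3*R)
j(Z, v) = v + Z**2
1/j(M(-15), 135 - 1*(-75)) = 1/((135 - 1*(-75)) + (7 + 3*(-15))**2) = 1/((135 + 75) + (7 - 45)**2) = 1/(210 + (-38)**2) = 1/(210 + 1444) = 1/1654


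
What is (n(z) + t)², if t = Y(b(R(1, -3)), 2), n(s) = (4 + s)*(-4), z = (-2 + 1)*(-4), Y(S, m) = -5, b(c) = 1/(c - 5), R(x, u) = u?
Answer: 1369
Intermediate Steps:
b(c) = 1/(-5 + c)
z = 4 (z = -1*(-4) = 4)
n(s) = -16 - 4*s
t = -5
(n(z) + t)² = ((-16 - 4*4) - 5)² = ((-16 - 16) - 5)² = (-32 - 5)² = (-37)² = 1369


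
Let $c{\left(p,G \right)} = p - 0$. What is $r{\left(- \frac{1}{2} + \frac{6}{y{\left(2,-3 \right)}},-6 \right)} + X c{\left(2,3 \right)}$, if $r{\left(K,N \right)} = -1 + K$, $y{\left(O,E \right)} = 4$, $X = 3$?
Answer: $6$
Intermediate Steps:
$c{\left(p,G \right)} = p$ ($c{\left(p,G \right)} = p + 0 = p$)
$r{\left(- \frac{1}{2} + \frac{6}{y{\left(2,-3 \right)}},-6 \right)} + X c{\left(2,3 \right)} = \left(-1 + \left(- \frac{1}{2} + \frac{6}{4}\right)\right) + 3 \cdot 2 = \left(-1 + \left(\left(-1\right) \frac{1}{2} + 6 \cdot \frac{1}{4}\right)\right) + 6 = \left(-1 + \left(- \frac{1}{2} + \frac{3}{2}\right)\right) + 6 = \left(-1 + 1\right) + 6 = 0 + 6 = 6$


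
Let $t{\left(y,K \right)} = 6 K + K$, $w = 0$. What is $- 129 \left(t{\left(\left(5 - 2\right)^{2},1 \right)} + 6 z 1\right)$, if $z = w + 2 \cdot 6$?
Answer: $-10191$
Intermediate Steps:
$t{\left(y,K \right)} = 7 K$
$z = 12$ ($z = 0 + 2 \cdot 6 = 0 + 12 = 12$)
$- 129 \left(t{\left(\left(5 - 2\right)^{2},1 \right)} + 6 z 1\right) = - 129 \left(7 \cdot 1 + 6 \cdot 12 \cdot 1\right) = - 129 \left(7 + 72 \cdot 1\right) = - 129 \left(7 + 72\right) = \left(-129\right) 79 = -10191$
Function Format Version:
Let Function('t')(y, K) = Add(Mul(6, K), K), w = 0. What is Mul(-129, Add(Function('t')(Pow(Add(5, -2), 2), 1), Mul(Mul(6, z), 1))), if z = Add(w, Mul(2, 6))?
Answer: -10191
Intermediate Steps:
Function('t')(y, K) = Mul(7, K)
z = 12 (z = Add(0, Mul(2, 6)) = Add(0, 12) = 12)
Mul(-129, Add(Function('t')(Pow(Add(5, -2), 2), 1), Mul(Mul(6, z), 1))) = Mul(-129, Add(Mul(7, 1), Mul(Mul(6, 12), 1))) = Mul(-129, Add(7, Mul(72, 1))) = Mul(-129, Add(7, 72)) = Mul(-129, 79) = -10191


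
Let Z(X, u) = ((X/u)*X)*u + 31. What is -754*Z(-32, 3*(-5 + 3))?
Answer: -795470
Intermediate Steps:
Z(X, u) = 31 + X² (Z(X, u) = (X²/u)*u + 31 = X² + 31 = 31 + X²)
-754*Z(-32, 3*(-5 + 3)) = -754*(31 + (-32)²) = -754*(31 + 1024) = -754*1055 = -795470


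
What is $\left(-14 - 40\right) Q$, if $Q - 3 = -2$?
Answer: $-54$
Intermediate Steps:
$Q = 1$ ($Q = 3 - 2 = 1$)
$\left(-14 - 40\right) Q = \left(-14 - 40\right) 1 = \left(-54\right) 1 = -54$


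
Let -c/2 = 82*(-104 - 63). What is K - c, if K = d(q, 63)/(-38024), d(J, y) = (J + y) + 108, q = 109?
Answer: -18596457/679 ≈ -27388.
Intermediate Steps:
d(J, y) = 108 + J + y
K = -5/679 (K = (108 + 109 + 63)/(-38024) = 280*(-1/38024) = -5/679 ≈ -0.0073638)
c = 27388 (c = -164*(-104 - 63) = -164*(-167) = -2*(-13694) = 27388)
K - c = -5/679 - 1*27388 = -5/679 - 27388 = -18596457/679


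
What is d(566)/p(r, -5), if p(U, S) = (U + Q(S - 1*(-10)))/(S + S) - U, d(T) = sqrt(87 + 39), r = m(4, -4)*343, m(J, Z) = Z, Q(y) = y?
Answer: 10*sqrt(14)/5029 ≈ 0.0074402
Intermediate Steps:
r = -1372 (r = -4*343 = -1372)
d(T) = 3*sqrt(14) (d(T) = sqrt(126) = 3*sqrt(14))
p(U, S) = -U + (10 + S + U)/(2*S) (p(U, S) = (U + (S - 1*(-10)))/(S + S) - U = (U + (S + 10))/((2*S)) - U = (U + (10 + S))*(1/(2*S)) - U = (10 + S + U)*(1/(2*S)) - U = (10 + S + U)/(2*S) - U = -U + (10 + S + U)/(2*S))
d(566)/p(r, -5) = (3*sqrt(14))/(((1/2)*(10 - 5 - 1372 - 2*(-5)*(-1372))/(-5))) = (3*sqrt(14))/(((1/2)*(-1/5)*(10 - 5 - 1372 - 13720))) = (3*sqrt(14))/(((1/2)*(-1/5)*(-15087))) = (3*sqrt(14))/(15087/10) = (3*sqrt(14))*(10/15087) = 10*sqrt(14)/5029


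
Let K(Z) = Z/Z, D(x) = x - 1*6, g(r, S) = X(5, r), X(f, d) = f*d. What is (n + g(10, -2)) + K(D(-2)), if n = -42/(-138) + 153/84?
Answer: 34213/644 ≈ 53.126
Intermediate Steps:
X(f, d) = d*f
g(r, S) = 5*r (g(r, S) = r*5 = 5*r)
D(x) = -6 + x (D(x) = x - 6 = -6 + x)
n = 1369/644 (n = -42*(-1/138) + 153*(1/84) = 7/23 + 51/28 = 1369/644 ≈ 2.1258)
K(Z) = 1
(n + g(10, -2)) + K(D(-2)) = (1369/644 + 5*10) + 1 = (1369/644 + 50) + 1 = 33569/644 + 1 = 34213/644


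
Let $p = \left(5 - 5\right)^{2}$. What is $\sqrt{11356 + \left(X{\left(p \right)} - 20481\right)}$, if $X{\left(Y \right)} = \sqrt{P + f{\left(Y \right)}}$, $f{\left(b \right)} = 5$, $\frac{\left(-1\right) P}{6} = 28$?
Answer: $\sqrt{-9125 + i \sqrt{163}} \approx 0.0668 + 95.525 i$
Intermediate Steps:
$P = -168$ ($P = \left(-6\right) 28 = -168$)
$p = 0$ ($p = 0^{2} = 0$)
$X{\left(Y \right)} = i \sqrt{163}$ ($X{\left(Y \right)} = \sqrt{-168 + 5} = \sqrt{-163} = i \sqrt{163}$)
$\sqrt{11356 + \left(X{\left(p \right)} - 20481\right)} = \sqrt{11356 + \left(i \sqrt{163} - 20481\right)} = \sqrt{11356 - \left(20481 - i \sqrt{163}\right)} = \sqrt{-9125 + i \sqrt{163}}$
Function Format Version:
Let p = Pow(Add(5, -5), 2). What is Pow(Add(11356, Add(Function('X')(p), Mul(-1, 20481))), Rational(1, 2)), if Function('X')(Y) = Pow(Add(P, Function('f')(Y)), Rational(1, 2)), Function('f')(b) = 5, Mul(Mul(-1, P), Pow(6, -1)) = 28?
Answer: Pow(Add(-9125, Mul(I, Pow(163, Rational(1, 2)))), Rational(1, 2)) ≈ Add(0.0668, Mul(95.525, I))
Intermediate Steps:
P = -168 (P = Mul(-6, 28) = -168)
p = 0 (p = Pow(0, 2) = 0)
Function('X')(Y) = Mul(I, Pow(163, Rational(1, 2))) (Function('X')(Y) = Pow(Add(-168, 5), Rational(1, 2)) = Pow(-163, Rational(1, 2)) = Mul(I, Pow(163, Rational(1, 2))))
Pow(Add(11356, Add(Function('X')(p), Mul(-1, 20481))), Rational(1, 2)) = Pow(Add(11356, Add(Mul(I, Pow(163, Rational(1, 2))), Mul(-1, 20481))), Rational(1, 2)) = Pow(Add(11356, Add(Mul(I, Pow(163, Rational(1, 2))), -20481)), Rational(1, 2)) = Pow(Add(11356, Add(-20481, Mul(I, Pow(163, Rational(1, 2))))), Rational(1, 2)) = Pow(Add(-9125, Mul(I, Pow(163, Rational(1, 2)))), Rational(1, 2))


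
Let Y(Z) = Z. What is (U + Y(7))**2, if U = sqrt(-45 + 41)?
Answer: 45 + 28*I ≈ 45.0 + 28.0*I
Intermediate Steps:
U = 2*I (U = sqrt(-4) = 2*I ≈ 2.0*I)
(U + Y(7))**2 = (2*I + 7)**2 = (7 + 2*I)**2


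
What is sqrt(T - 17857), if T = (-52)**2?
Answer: I*sqrt(15153) ≈ 123.1*I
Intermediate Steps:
T = 2704
sqrt(T - 17857) = sqrt(2704 - 17857) = sqrt(-15153) = I*sqrt(15153)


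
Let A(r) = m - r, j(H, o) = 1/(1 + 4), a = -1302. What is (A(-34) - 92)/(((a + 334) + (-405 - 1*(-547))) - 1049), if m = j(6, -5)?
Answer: 289/9375 ≈ 0.030827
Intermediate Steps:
j(H, o) = ⅕ (j(H, o) = 1/5 = ⅕)
m = ⅕ ≈ 0.20000
A(r) = ⅕ - r
(A(-34) - 92)/(((a + 334) + (-405 - 1*(-547))) - 1049) = ((⅕ - 1*(-34)) - 92)/(((-1302 + 334) + (-405 - 1*(-547))) - 1049) = ((⅕ + 34) - 92)/((-968 + (-405 + 547)) - 1049) = (171/5 - 92)/((-968 + 142) - 1049) = -289/(5*(-826 - 1049)) = -289/5/(-1875) = -289/5*(-1/1875) = 289/9375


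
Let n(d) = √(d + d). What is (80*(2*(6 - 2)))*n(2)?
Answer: 1280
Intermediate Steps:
n(d) = √2*√d (n(d) = √(2*d) = √2*√d)
(80*(2*(6 - 2)))*n(2) = (80*(2*(6 - 2)))*(√2*√2) = (80*(2*4))*2 = (80*8)*2 = 640*2 = 1280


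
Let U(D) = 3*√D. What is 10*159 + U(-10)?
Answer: 1590 + 3*I*√10 ≈ 1590.0 + 9.4868*I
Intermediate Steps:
10*159 + U(-10) = 10*159 + 3*√(-10) = 1590 + 3*(I*√10) = 1590 + 3*I*√10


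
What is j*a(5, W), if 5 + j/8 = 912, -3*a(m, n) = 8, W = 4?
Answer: -58048/3 ≈ -19349.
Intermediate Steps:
a(m, n) = -8/3 (a(m, n) = -⅓*8 = -8/3)
j = 7256 (j = -40 + 8*912 = -40 + 7296 = 7256)
j*a(5, W) = 7256*(-8/3) = -58048/3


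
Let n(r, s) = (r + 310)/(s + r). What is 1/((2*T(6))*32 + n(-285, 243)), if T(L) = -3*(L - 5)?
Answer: -42/8089 ≈ -0.0051922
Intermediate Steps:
n(r, s) = (310 + r)/(r + s)
T(L) = 15 - 3*L (T(L) = -3*(-5 + L) = 15 - 3*L)
1/((2*T(6))*32 + n(-285, 243)) = 1/((2*(15 - 3*6))*32 + (310 - 285)/(-285 + 243)) = 1/((2*(15 - 18))*32 + 25/(-42)) = 1/((2*(-3))*32 - 1/42*25) = 1/(-6*32 - 25/42) = 1/(-192 - 25/42) = 1/(-8089/42) = -42/8089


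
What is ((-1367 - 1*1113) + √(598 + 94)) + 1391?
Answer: -1089 + 2*√173 ≈ -1062.7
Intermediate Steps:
((-1367 - 1*1113) + √(598 + 94)) + 1391 = ((-1367 - 1113) + √692) + 1391 = (-2480 + 2*√173) + 1391 = -1089 + 2*√173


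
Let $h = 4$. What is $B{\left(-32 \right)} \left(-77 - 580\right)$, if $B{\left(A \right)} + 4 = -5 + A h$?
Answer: $90009$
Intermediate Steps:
$B{\left(A \right)} = -9 + 4 A$ ($B{\left(A \right)} = -4 + \left(-5 + A 4\right) = -4 + \left(-5 + 4 A\right) = -9 + 4 A$)
$B{\left(-32 \right)} \left(-77 - 580\right) = \left(-9 + 4 \left(-32\right)\right) \left(-77 - 580\right) = \left(-9 - 128\right) \left(-657\right) = \left(-137\right) \left(-657\right) = 90009$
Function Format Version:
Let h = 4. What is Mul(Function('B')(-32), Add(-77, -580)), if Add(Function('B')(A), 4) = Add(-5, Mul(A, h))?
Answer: 90009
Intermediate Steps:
Function('B')(A) = Add(-9, Mul(4, A)) (Function('B')(A) = Add(-4, Add(-5, Mul(A, 4))) = Add(-4, Add(-5, Mul(4, A))) = Add(-9, Mul(4, A)))
Mul(Function('B')(-32), Add(-77, -580)) = Mul(Add(-9, Mul(4, -32)), Add(-77, -580)) = Mul(Add(-9, -128), -657) = Mul(-137, -657) = 90009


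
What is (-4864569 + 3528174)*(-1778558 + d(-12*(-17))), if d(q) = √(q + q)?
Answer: 2376856018410 - 2672790*√102 ≈ 2.3768e+12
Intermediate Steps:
d(q) = √2*√q (d(q) = √(2*q) = √2*√q)
(-4864569 + 3528174)*(-1778558 + d(-12*(-17))) = (-4864569 + 3528174)*(-1778558 + √2*√(-12*(-17))) = -1336395*(-1778558 + √2*√204) = -1336395*(-1778558 + √2*(2*√51)) = -1336395*(-1778558 + 2*√102) = 2376856018410 - 2672790*√102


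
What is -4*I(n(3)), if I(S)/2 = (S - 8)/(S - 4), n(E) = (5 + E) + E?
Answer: -24/7 ≈ -3.4286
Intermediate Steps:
n(E) = 5 + 2*E
I(S) = 2*(-8 + S)/(-4 + S) (I(S) = 2*((S - 8)/(S - 4)) = 2*((-8 + S)/(-4 + S)) = 2*(-8 + S)/(-4 + S))
-4*I(n(3)) = -8*(-8 + (5 + 2*3))/(-4 + (5 + 2*3)) = -8*(-8 + (5 + 6))/(-4 + (5 + 6)) = -8*(-8 + 11)/(-4 + 11) = -8*3/7 = -4*6/7 = -24/7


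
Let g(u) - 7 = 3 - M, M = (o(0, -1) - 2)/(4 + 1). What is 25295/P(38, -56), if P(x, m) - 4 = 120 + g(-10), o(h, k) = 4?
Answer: 126475/668 ≈ 189.33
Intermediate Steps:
M = 2/5 (M = (4 - 2)/(4 + 1) = 2/5 ≈ 0.40000)
g(u) = 48/5 (g(u) = 7 + (3 - 1*2/5) = 7 + (3 - 2/5) = 7 + 13/5 = 48/5)
P(x, m) = 668/5 (P(x, m) = 4 + (120 + 48/5) = 4 + 648/5 = 668/5)
25295/P(38, -56) = 25295/(668/5) = 25295*(5/668) = 126475/668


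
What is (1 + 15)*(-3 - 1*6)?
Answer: -144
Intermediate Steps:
(1 + 15)*(-3 - 1*6) = 16*(-3 - 6) = 16*(-9) = -144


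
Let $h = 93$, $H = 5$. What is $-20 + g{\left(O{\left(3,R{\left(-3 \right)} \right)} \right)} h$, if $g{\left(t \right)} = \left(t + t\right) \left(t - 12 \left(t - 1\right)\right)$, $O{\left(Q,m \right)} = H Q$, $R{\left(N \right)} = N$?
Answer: $-426890$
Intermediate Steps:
$O{\left(Q,m \right)} = 5 Q$
$g{\left(t \right)} = 2 t \left(12 - 11 t\right)$ ($g{\left(t \right)} = 2 t \left(t - 12 \left(-1 + t\right)\right) = 2 t \left(t - \left(-12 + 12 t\right)\right) = 2 t \left(12 - 11 t\right)$)
$-20 + g{\left(O{\left(3,R{\left(-3 \right)} \right)} \right)} h = -20 + 2 \cdot 5 \cdot 3 \left(12 - 11 \cdot 5 \cdot 3\right) 93 = -20 + 2 \cdot 15 \left(12 - 165\right) 93 = -20 + 2 \cdot 15 \left(-153\right) 93 = -20 - 426870 = -426890$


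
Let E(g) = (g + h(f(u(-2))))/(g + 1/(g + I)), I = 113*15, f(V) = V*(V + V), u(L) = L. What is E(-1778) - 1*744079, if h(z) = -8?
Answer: -109807310187/147575 ≈ -7.4408e+5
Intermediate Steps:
f(V) = 2*V**2 (f(V) = V*(2*V) = 2*V**2)
I = 1695
E(g) = (-8 + g)/(g + 1/(1695 + g)) (E(g) = (g - 8)/(g + 1/(g + 1695)) = (-8 + g)/(g + 1/(1695 + g)))
E(-1778) - 1*744079 = (-13560 + (-1778)**2 + 1687*(-1778))/(1 + (-1778)**2 + 1695*(-1778)) - 1*744079 = (-13560 + 3161284 - 2999486)/(1 + 3161284 - 3013710) - 744079 = 148238/147575 - 744079 = -109807310187/147575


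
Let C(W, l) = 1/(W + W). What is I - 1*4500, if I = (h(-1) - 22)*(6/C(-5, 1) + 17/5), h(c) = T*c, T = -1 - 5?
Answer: -17972/5 ≈ -3594.4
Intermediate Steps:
C(W, l) = 1/(2*W)
T = -6
h(c) = -6*c
I = 4528/5 (I = (-6*(-1) - 22)*(6/(((½)/(-5))) + 17/5) = (6 - 22)*(6/(((½)*(-⅕))) + 17*(⅕)) = -16*(6/(-⅒) + 17/5) = -16*(6*(-10) + 17/5) = -16*(-60 + 17/5) = -16*(-283/5) = 4528/5 ≈ 905.60)
I - 1*4500 = 4528/5 - 1*4500 = 4528/5 - 4500 = -17972/5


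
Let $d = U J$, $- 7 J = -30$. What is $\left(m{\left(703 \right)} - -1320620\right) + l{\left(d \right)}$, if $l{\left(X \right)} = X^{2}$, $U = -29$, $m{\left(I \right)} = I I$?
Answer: $\frac{89683521}{49} \approx 1.8303 \cdot 10^{6}$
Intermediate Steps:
$m{\left(I \right)} = I^{2}$
$J = \frac{30}{7}$ ($J = \left(- \frac{1}{7}\right) \left(-30\right) = \frac{30}{7} \approx 4.2857$)
$d = - \frac{870}{7}$ ($d = \left(-29\right) \frac{30}{7} = - \frac{870}{7} \approx -124.29$)
$\left(m{\left(703 \right)} - -1320620\right) + l{\left(d \right)} = \left(703^{2} - -1320620\right) + \left(- \frac{870}{7}\right)^{2} = \left(494209 + 1320620\right) + \frac{756900}{49} = 1814829 + \frac{756900}{49} = \frac{89683521}{49}$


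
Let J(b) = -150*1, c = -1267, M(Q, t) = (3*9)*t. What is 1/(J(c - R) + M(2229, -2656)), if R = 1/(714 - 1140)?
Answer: -1/71862 ≈ -1.3916e-5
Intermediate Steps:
M(Q, t) = 27*t
R = -1/426 (R = 1/(-426) = -1/426 ≈ -0.0023474)
J(b) = -150
1/(J(c - R) + M(2229, -2656)) = 1/(-150 + 27*(-2656)) = 1/(-150 - 71712) = 1/(-71862) = -1/71862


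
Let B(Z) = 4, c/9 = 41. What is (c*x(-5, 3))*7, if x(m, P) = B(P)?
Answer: 10332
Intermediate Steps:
c = 369 (c = 9*41 = 369)
x(m, P) = 4
(c*x(-5, 3))*7 = (369*4)*7 = 1476*7 = 10332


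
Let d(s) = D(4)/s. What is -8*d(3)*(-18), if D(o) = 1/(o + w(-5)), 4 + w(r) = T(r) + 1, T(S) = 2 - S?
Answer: 6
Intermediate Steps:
w(r) = -1 - r (w(r) = -4 + ((2 - r) + 1) = -4 + (3 - r) = -1 - r)
D(o) = 1/(4 + o) (D(o) = 1/(o + (-1 - 1*(-5))) = 1/(o + (-1 + 5)) = 1/(o + 4) = 1/(4 + o))
d(s) = 1/(8*s) (d(s) = 1/((4 + 4)*s) = 1/(8*s))
-8*d(3)*(-18) = -1/3*(-18) = -8*1/24*(-18) = -⅓*(-18) = 6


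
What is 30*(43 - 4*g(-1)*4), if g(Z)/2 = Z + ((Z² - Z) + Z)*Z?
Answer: 3210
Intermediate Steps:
g(Z) = 2*Z + 2*Z³ (g(Z) = 2*(Z + ((Z² - Z) + Z)*Z) = 2*(Z + Z²*Z) = 2*(Z + Z³) = 2*Z + 2*Z³)
30*(43 - 4*g(-1)*4) = 30*(43 - 8*(-1)*(1 + (-1)²)*4) = 30*(43 - 8*(-1)*(1 + 1)*4) = 30*(43 - 8*(-1)*2*4) = 30*(43 - 4*(-4)*4) = 30*(43 + 16*4) = 30*(43 + 64) = 30*107 = 3210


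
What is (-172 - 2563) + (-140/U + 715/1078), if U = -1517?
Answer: -406489185/148666 ≈ -2734.2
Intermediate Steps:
(-172 - 2563) + (-140/U + 715/1078) = (-172 - 2563) + (-140/(-1517) + 715/1078) = -2735 + (-140*(-1/1517) + 715*(1/1078)) = -2735 + (140/1517 + 65/98) = -2735 + 112325/148666 = -406489185/148666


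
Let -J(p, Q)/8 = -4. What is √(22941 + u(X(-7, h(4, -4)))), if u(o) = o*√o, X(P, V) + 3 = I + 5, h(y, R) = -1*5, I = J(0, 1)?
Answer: √(22941 + 34*√34) ≈ 152.12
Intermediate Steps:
J(p, Q) = 32 (J(p, Q) = -8*(-4) = 32)
I = 32
h(y, R) = -5
X(P, V) = 34 (X(P, V) = -3 + (32 + 5) = -3 + 37 = 34)
u(o) = o^(3/2)
√(22941 + u(X(-7, h(4, -4)))) = √(22941 + 34^(3/2)) = √(22941 + 34*√34)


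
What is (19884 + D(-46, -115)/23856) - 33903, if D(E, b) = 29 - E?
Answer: -111479063/7952 ≈ -14019.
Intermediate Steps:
(19884 + D(-46, -115)/23856) - 33903 = (19884 + (29 - 1*(-46))/23856) - 33903 = (19884 + (29 + 46)*(1/23856)) - 33903 = (19884 + 75*(1/23856)) - 33903 = (19884 + 25/7952) - 33903 = 158117593/7952 - 33903 = -111479063/7952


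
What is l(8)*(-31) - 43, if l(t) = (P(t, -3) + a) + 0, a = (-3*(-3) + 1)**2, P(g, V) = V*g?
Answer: -2399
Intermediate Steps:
a = 100 (a = (9 + 1)**2 = 10**2 = 100)
l(t) = 100 - 3*t (l(t) = (-3*t + 100) + 0 = (100 - 3*t) + 0 = 100 - 3*t)
l(8)*(-31) - 43 = (100 - 3*8)*(-31) - 43 = (100 - 24)*(-31) - 43 = 76*(-31) - 43 = -2356 - 43 = -2399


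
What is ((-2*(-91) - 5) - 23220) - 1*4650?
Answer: -27693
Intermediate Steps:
((-2*(-91) - 5) - 23220) - 1*4650 = ((182 - 5) - 23220) - 4650 = (177 - 23220) - 4650 = -23043 - 4650 = -27693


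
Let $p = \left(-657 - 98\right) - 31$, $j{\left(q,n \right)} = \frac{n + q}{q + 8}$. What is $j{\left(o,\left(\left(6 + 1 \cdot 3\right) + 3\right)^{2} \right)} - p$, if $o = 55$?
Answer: $\frac{49717}{63} \approx 789.16$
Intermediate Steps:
$j{\left(q,n \right)} = \frac{n + q}{8 + q}$
$p = -786$ ($p = -755 - 31 = -786$)
$j{\left(o,\left(\left(6 + 1 \cdot 3\right) + 3\right)^{2} \right)} - p = \frac{\left(\left(6 + 1 \cdot 3\right) + 3\right)^{2} + 55}{8 + 55} - -786 = \frac{\left(\left(6 + 3\right) + 3\right)^{2} + 55}{63} + 786 = \frac{\left(9 + 3\right)^{2} + 55}{63} + 786 = \frac{12^{2} + 55}{63} + 786 = \frac{144 + 55}{63} + 786 = \frac{1}{63} \cdot 199 + 786 = \frac{199}{63} + 786 = \frac{49717}{63}$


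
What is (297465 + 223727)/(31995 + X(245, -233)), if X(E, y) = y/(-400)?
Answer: 29782400/1828319 ≈ 16.289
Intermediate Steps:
X(E, y) = -y/400 (X(E, y) = y*(-1/400) = -y/400)
(297465 + 223727)/(31995 + X(245, -233)) = (297465 + 223727)/(31995 - 1/400*(-233)) = 521192/(31995 + 233/400) = 521192/(12798233/400) = 521192*(400/12798233) = 29782400/1828319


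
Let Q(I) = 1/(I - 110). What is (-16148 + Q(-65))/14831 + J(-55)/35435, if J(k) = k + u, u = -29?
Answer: -20070763527/18393776975 ≈ -1.0912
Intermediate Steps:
Q(I) = 1/(-110 + I)
J(k) = -29 + k (J(k) = k - 29 = -29 + k)
(-16148 + Q(-65))/14831 + J(-55)/35435 = (-16148 + 1/(-110 - 65))/14831 + (-29 - 55)/35435 = (-16148 + 1/(-175))*(1/14831) - 84*1/35435 = (-16148 - 1/175)*(1/14831) - 84/35435 = -2825901/175*1/14831 - 84/35435 = -2825901/2595425 - 84/35435 = -20070763527/18393776975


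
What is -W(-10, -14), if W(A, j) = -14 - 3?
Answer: 17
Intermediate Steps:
W(A, j) = -17
-W(-10, -14) = -1*(-17) = 17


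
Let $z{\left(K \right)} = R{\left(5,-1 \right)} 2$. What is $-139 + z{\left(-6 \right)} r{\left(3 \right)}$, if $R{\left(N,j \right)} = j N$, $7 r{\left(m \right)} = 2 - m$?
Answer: $- \frac{963}{7} \approx -137.57$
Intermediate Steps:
$r{\left(m \right)} = \frac{2}{7} - \frac{m}{7}$ ($r{\left(m \right)} = \frac{2 - m}{7} = \frac{2}{7} - \frac{m}{7}$)
$R{\left(N,j \right)} = N j$
$z{\left(K \right)} = -10$ ($z{\left(K \right)} = 5 \left(-1\right) 2 = \left(-5\right) 2 = -10$)
$-139 + z{\left(-6 \right)} r{\left(3 \right)} = -139 - 10 \left(\frac{2}{7} - \frac{3}{7}\right) = -139 - - \frac{10}{7} = -139 + \frac{10}{7} = - \frac{963}{7}$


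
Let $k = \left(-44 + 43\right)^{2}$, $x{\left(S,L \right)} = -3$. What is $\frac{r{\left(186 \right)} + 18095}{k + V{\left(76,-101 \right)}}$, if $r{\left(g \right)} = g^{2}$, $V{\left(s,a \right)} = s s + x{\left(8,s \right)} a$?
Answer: $\frac{52691}{6080} \approx 8.6663$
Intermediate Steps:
$k = 1$ ($k = \left(-1\right)^{2} = 1$)
$V{\left(s,a \right)} = s^{2} - 3 a$ ($V{\left(s,a \right)} = s s - 3 a = s^{2} - 3 a$)
$\frac{r{\left(186 \right)} + 18095}{k + V{\left(76,-101 \right)}} = \frac{186^{2} + 18095}{1 - \left(-303 - 76^{2}\right)} = \frac{34596 + 18095}{1 + \left(5776 + 303\right)} = \frac{52691}{1 + 6079} = \frac{52691}{6080}$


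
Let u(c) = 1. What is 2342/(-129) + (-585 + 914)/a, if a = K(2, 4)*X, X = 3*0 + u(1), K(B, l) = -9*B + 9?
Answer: -21173/387 ≈ -54.711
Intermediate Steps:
K(B, l) = 9 - 9*B
X = 1 (X = 3*0 + 1 = 0 + 1 = 1)
a = -9 (a = (9 - 9*2)*1 = (9 - 18)*1 = -9*1 = -9)
2342/(-129) + (-585 + 914)/a = 2342/(-129) + (-585 + 914)/(-9) = 2342*(-1/129) + 329*(-⅑) = -2342/129 - 329/9 = -21173/387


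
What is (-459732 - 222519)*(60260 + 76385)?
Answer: -93226187895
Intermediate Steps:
(-459732 - 222519)*(60260 + 76385) = -682251*136645 = -93226187895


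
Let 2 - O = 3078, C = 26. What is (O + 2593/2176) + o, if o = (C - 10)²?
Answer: -6133727/2176 ≈ -2818.8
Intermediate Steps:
O = -3076 (O = 2 - 1*3078 = 2 - 3078 = -3076)
o = 256 (o = (26 - 10)² = 16² = 256)
(O + 2593/2176) + o = (-3076 + 2593/2176) + 256 = -6690783/2176 + 256 = -6133727/2176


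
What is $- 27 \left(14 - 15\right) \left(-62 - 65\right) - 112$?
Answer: $-3541$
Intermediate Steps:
$- 27 \left(14 - 15\right) \left(-62 - 65\right) - 112 = - 27 \left(\left(-1\right) \left(-127\right)\right) - 112 = \left(-27\right) 127 - 112 = -3429 - 112 = -3541$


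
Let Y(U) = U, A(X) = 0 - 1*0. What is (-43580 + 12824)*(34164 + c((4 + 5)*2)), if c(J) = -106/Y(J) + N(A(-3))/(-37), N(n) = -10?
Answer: -116613844732/111 ≈ -1.0506e+9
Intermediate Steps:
A(X) = 0 (A(X) = 0 + 0 = 0)
c(J) = 10/37 - 106/J (c(J) = -106/J - 10/(-37) = -106/J - 10*(-1/37) = -106/J + 10/37 = 10/37 - 106/J)
(-43580 + 12824)*(34164 + c((4 + 5)*2)) = (-43580 + 12824)*(34164 + (10/37 - 106*1/(2*(4 + 5)))) = -30756*(34164 + (10/37 - 106/(9*2))) = -30756*(34164 + (10/37 - 106/18)) = -30756*(34164 + (10/37 - 106*1/18)) = -30756*(34164 + (10/37 - 53/9)) = -30756*(34164 - 1871/333) = -30756*11374741/333 = -116613844732/111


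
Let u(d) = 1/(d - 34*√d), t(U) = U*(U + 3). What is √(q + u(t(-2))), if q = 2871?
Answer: √2*√((5741 + 97614*I*√2)/(1 + 17*I*√2))/2 ≈ 53.582 + 0.00019374*I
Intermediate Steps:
t(U) = U*(3 + U)
√(q + u(t(-2))) = √(2871 + 1/(-2*(3 - 2) - 34*I*√2*√(3 - 2))) = √(2871 + 1/(-2*1 - 34*I*√2)) = √(2871 + 1/(-2 - 34*I*√2))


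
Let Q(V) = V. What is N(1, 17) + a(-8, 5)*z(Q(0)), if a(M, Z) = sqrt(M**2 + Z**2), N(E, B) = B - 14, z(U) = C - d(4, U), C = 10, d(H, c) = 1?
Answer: 3 + 9*sqrt(89) ≈ 87.906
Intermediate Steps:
z(U) = 9 (z(U) = 10 - 1*1 = 10 - 1 = 9)
N(E, B) = -14 + B
N(1, 17) + a(-8, 5)*z(Q(0)) = (-14 + 17) + sqrt((-8)**2 + 5**2)*9 = 3 + sqrt(64 + 25)*9 = 3 + sqrt(89)*9 = 3 + 9*sqrt(89)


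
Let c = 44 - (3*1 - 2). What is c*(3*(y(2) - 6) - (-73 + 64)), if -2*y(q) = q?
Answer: -516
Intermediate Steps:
y(q) = -q/2
c = 43 (c = 44 - (3 - 2) = 44 - 1*1 = 44 - 1 = 43)
c*(3*(y(2) - 6) - (-73 + 64)) = 43*(3*(-½*2 - 6) - (-73 + 64)) = 43*(3*(-1 - 6) - 1*(-9)) = 43*(3*(-7) + 9) = 43*(-21 + 9) = 43*(-12) = -516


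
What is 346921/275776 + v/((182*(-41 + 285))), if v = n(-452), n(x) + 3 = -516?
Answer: 61544113/49381696 ≈ 1.2463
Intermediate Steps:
n(x) = -519 (n(x) = -3 - 516 = -519)
v = -519
346921/275776 + v/((182*(-41 + 285))) = 346921/275776 - 519*1/(182*(-41 + 285)) = 346921*(1/275776) - 519/(182*244) = 11191/8896 - 519/44408 = 61544113/49381696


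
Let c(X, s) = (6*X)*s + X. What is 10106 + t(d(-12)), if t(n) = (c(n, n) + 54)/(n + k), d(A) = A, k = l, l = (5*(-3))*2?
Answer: 70591/7 ≈ 10084.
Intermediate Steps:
l = -30 (l = -15*2 = -30)
k = -30
c(X, s) = X + 6*X*s (c(X, s) = 6*X*s + X = X + 6*X*s)
t(n) = (54 + n*(1 + 6*n))/(-30 + n) (t(n) = (n*(1 + 6*n) + 54)/(n - 30) = (54 + n*(1 + 6*n))/(-30 + n))
10106 + t(d(-12)) = 10106 + (54 - 12*(1 + 6*(-12)))/(-30 - 12) = 10106 + (54 - 12*(1 - 72))/(-42) = 10106 - (54 - 12*(-71))/42 = 10106 - (54 + 852)/42 = 10106 - 1/42*906 = 10106 - 151/7 = 70591/7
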